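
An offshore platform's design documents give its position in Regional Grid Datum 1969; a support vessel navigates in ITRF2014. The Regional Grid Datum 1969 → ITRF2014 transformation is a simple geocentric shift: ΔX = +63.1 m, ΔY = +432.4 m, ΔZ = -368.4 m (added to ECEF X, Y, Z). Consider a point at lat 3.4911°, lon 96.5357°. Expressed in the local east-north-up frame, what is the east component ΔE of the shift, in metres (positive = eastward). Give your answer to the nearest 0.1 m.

The local east axis at (φ, λ) is (−sin λ, cos λ, 0), so ΔE = −sin(96.5357°)·63.1 + cos(96.5357°)·432.4 = -111.91 m.

ΔE = -111.9 m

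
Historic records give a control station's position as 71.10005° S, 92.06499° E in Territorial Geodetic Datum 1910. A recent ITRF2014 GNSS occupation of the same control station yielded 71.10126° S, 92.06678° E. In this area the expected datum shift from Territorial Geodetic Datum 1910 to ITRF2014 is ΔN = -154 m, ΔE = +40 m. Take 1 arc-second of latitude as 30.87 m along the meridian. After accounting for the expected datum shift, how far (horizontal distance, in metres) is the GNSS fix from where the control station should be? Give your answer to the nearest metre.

Observed coordinate differences: Δφ = -0.00121°, Δλ = +0.00179°.
Converting to metres (1° lat = 111132 m, cos φ = 0.323917): observed ΔN = -134.5 m, observed ΔE = 64.4 m.
Subtracting the expected shift leaves a residual of -134.5 − (-154) = 19.5 m north and 64.4 − (40) = 24.4 m east.
Residual distance = √(19.5² + 24.4²) = 31.3 m.

31 m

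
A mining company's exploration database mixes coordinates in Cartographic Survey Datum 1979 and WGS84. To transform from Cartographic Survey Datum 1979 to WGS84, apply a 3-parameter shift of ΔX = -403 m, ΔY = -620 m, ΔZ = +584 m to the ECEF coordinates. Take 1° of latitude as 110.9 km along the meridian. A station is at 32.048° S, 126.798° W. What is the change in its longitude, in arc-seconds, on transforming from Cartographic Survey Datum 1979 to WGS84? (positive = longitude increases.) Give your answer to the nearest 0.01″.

sin φ = -0.530630, cos φ = 0.847604, sin λ = -0.800752, cos λ = -0.598996.
East component: ΔE = −sin λ·ΔX + cos λ·ΔY = −(-0.800752)(-403) + (-0.598996)(-620) = 48.67 m.
1° of latitude spans 110900 m; at latitude φ, 1° of longitude spans that × cos φ = 93999.3 m, so Δλ = 48.67 / 93999.3 × 3600 = 1.864″.

Δλ = 1.86″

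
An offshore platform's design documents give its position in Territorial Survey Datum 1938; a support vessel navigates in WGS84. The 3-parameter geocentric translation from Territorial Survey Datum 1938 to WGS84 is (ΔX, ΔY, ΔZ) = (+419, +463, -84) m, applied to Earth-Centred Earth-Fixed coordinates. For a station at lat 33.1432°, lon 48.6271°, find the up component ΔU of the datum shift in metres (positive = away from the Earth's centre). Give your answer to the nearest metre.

ΔU = 477 m

The local up (radial) axis is (cos φ cos λ, cos φ sin λ, sin φ), giving ΔU = 231.885 + 290.919 − 45.926 = 476.88 m.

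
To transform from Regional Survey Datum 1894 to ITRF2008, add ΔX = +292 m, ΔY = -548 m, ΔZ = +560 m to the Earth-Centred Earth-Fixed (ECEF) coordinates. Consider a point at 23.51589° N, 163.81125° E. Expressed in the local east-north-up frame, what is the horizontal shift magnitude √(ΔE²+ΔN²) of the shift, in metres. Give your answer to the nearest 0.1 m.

817.9 m

At φ = 23.51589°, λ = 163.81125°: sin φ = 0.399003, cos φ = 0.916949, sin λ = 0.278803, cos λ = -0.960348.
ΔE = −sin λ·ΔX + cos λ·ΔY = −(0.278803)·(292) + (-0.960348)·(-548) = 444.86 m.
ΔN = −sin φ cos λ·ΔX − sin φ sin λ·ΔY + cos φ·ΔZ = −(0.399003)(-0.960348)(292) − (0.399003)(0.278803)(-548) + (0.916949)(560) = 686.34 m.
Horizontal magnitude = √(ΔE² + ΔN²) = √(444.86² + 686.34²) = 817.90 m.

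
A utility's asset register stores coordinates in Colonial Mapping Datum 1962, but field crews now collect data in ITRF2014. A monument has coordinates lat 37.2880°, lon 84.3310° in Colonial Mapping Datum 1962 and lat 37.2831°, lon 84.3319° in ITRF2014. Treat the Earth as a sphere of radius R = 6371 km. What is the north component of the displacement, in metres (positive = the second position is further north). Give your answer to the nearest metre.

ΔN = -545 m

Δφ = 37.2831° − 37.2880° = -0.0049°; Δλ = 84.3319° − 84.3310° = +0.0009°.
1° along a meridian = πR/180 = 111195 m.
ΔN = Δφ × 111195 = -544.9 m; ΔE = Δλ × 111195 × cos(37.2880°) = +0.0009 × 111195 × 0.795600 = 79.6 m.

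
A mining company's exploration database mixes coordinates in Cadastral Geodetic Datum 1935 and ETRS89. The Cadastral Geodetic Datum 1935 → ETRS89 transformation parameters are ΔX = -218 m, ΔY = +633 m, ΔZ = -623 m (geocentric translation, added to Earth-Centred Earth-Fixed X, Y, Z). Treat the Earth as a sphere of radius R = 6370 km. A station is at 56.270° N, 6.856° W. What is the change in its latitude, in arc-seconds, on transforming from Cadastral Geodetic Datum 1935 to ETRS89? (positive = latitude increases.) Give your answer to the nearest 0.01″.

Δφ = -3.34″

sin φ = 0.831663, cos φ = 0.555280, sin λ = -0.119374, cos λ = 0.992849.
North component: ΔN = −sin φ cos λ·ΔX − sin φ sin λ·ΔY + cos φ·ΔZ = −(0.831663)(0.992849)(-218) − (0.831663)(-0.119374)(633) + (0.555280)(-623) = -103.09 m.
1° of latitude spans πR/180 = 111177 m, so Δφ = -103.09 / 111177 × 3600 = -3.338″.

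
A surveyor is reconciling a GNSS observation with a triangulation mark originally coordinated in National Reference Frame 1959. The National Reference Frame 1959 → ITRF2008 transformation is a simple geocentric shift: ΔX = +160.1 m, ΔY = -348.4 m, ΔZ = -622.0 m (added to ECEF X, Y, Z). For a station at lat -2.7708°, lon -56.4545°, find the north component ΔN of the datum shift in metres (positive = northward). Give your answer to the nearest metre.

At φ = -2.7708°, λ = -56.4545°: sin φ = -0.048341, cos φ = 0.998831, sin λ = -0.833447, cos λ = 0.552599.
ΔN = −sin φ cos λ·ΔX − sin φ sin λ·ΔY + cos φ·ΔZ = −(-0.048341)(0.552599)(160.1) − (-0.048341)(-0.833447)(-348.4) + (0.998831)(-622.0) = -602.96 m.

ΔN = -603 m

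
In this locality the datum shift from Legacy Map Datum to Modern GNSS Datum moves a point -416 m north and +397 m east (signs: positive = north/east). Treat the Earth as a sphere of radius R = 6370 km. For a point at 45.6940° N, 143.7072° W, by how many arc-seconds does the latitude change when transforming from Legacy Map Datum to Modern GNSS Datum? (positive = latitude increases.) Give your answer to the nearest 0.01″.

Δφ = -13.47″

On a sphere of radius R, 1 rad of latitude = R, so Δφ = ΔN / R = -416.0 / 6370000 = -6.5306e-05 rad = -13.470″.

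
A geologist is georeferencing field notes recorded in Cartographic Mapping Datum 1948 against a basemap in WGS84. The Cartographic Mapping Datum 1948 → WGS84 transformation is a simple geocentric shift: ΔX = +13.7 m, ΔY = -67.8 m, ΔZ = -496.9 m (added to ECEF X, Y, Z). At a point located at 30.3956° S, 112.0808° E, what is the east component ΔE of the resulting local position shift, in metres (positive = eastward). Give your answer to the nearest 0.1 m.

At φ = -30.3956°, λ = 112.0808°: sin φ = -0.505968, cos φ = 0.862553, sin λ = 0.926655, cos λ = -0.375914.
ΔE = −sin λ·ΔX + cos λ·ΔY = −(0.926655)·(13.7) + (-0.375914)·(-67.8) = 12.79 m.

ΔE = 12.8 m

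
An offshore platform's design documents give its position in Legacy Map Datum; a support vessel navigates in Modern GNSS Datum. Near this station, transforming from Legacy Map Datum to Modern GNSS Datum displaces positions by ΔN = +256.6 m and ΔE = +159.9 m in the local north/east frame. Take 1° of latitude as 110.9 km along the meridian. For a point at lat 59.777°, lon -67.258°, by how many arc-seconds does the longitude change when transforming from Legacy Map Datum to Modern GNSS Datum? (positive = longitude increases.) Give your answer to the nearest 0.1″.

Δλ = 10.3″

At latitude 59.777°, cos φ = 0.503367.
1° of longitude at this latitude = 110.9 × cos φ = 55.82 km, so Δλ = 159.9 / 55823.4 = 0.0028644° = 10.312″.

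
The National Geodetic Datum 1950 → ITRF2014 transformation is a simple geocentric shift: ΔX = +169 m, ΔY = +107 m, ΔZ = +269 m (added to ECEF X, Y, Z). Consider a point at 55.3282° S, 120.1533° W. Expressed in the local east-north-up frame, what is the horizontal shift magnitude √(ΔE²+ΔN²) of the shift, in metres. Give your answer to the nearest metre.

93 m

The local east axis at (φ, λ) is (−sin λ, cos λ, 0), so ΔE = −sin(-120.1533°)·169 + cos(-120.1533°)·107 = 92.38 m.
The local north axis is (−sin φ cos λ, −sin φ sin λ, cos φ), giving ΔN = -69.817 − 76.092 + 153.027 = 7.12 m.
Horizontal magnitude = √(ΔE² + ΔN²) = √(92.38² + 7.12²) = 92.66 m.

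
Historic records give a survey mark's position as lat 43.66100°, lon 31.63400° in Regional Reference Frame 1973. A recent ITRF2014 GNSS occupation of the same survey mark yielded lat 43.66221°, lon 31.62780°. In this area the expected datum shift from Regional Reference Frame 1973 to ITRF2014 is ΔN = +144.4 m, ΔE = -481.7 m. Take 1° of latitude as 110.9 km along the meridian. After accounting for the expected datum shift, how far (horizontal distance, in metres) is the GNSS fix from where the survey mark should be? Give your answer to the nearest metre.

19 m

Observed coordinate differences: Δφ = +0.00121°, Δλ = -0.00620°.
Converting to metres (1° lat = 110900 m, cos φ = 0.723437): observed ΔN = 134.2 m, observed ΔE = -497.4 m.
Subtracting the expected shift leaves a residual of 134.2 − (144.4) = -10.2 m north and -497.4 − (-481.7) = -15.7 m east.
Residual distance = √((-10.2)² + (-15.7)²) = 18.7 m.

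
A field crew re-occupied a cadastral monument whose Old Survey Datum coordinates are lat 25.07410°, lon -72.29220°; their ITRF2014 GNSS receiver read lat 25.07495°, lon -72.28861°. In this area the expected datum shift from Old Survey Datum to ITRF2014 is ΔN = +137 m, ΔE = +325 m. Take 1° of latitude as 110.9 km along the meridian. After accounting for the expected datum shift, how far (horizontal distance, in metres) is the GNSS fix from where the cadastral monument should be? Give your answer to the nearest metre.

56 m

Observed coordinate differences: Δφ = +0.00085°, Δλ = +0.00359°.
Converting to metres (1° lat = 110900 m, cos φ = 0.905760): observed ΔN = 94.3 m, observed ΔE = 360.6 m.
Subtracting the expected shift leaves a residual of 94.3 − (137) = -42.7 m north and 360.6 − (325) = 35.6 m east.
Residual distance = √((-42.7)² + 35.6²) = 55.6 m.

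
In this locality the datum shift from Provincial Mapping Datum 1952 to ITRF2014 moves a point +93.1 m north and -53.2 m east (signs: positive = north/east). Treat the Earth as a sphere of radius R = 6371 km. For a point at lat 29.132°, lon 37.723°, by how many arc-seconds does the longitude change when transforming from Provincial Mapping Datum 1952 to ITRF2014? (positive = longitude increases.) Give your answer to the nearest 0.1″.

Δλ = -2.0″

At latitude 29.132°, cos φ = 0.873500.
One radian of longitude at latitude φ spans R cos φ, so Δλ = ΔE / (R cos φ) = -53.2 / (6371000 × 0.873500) = -9.5596e-06 rad = -1.972″.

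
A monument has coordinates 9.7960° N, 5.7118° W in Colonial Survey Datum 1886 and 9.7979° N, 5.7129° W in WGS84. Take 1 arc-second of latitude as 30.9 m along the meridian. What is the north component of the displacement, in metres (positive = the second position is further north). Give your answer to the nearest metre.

ΔN = 211 m

Δφ = 9.7979° − 9.7960° = +0.0019°; Δλ = -5.7129° − -5.7118° = -0.0011°.
1° of latitude = 3600 × 30.90 = 111240 m.
ΔN = Δφ × 111240 = 211.4 m; ΔE = Δλ × 111240 × cos(9.7960°) = -0.0011 × 111240 × 0.985420 = -120.6 m.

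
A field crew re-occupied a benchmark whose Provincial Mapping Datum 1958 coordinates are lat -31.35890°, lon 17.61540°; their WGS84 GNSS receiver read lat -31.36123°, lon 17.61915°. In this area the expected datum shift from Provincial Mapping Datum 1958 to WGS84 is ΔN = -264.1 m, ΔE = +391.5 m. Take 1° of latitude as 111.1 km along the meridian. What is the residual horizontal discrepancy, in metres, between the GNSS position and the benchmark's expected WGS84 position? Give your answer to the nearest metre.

Observed coordinate differences: Δφ = -0.00233°, Δλ = +0.00375°.
Converting to metres (1° lat = 111100 m, cos φ = 0.853924): observed ΔN = -258.9 m, observed ΔE = 355.8 m.
Subtracting the expected shift leaves a residual of -258.9 − (-264.1) = 5.2 m north and 355.8 − (391.5) = -35.7 m east.
Residual distance = √(5.2² + (-35.7)²) = 36.1 m.

36 m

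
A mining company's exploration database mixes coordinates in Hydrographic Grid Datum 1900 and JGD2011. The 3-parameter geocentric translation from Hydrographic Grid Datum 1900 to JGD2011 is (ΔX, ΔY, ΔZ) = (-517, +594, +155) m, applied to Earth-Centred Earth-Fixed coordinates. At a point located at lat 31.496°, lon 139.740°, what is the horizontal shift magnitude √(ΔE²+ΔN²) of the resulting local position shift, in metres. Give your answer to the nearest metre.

299 m

At φ = 31.496°, λ = 139.740°: sin φ = 0.522439, cos φ = 0.852677, sin λ = 0.646257, cos λ = -0.763120.
ΔE = −sin λ·ΔX + cos λ·ΔY = −(0.646257)·(-517) + (-0.763120)·(594) = -119.18 m.
ΔN = −sin φ cos λ·ΔX − sin φ sin λ·ΔY + cos φ·ΔZ = −(0.522439)(-0.763120)(-517) − (0.522439)(0.646257)(594) + (0.852677)(155) = -274.51 m.
Horizontal magnitude = √(ΔE² + ΔN²) = √((-119.18)² + (-274.51)²) = 299.26 m.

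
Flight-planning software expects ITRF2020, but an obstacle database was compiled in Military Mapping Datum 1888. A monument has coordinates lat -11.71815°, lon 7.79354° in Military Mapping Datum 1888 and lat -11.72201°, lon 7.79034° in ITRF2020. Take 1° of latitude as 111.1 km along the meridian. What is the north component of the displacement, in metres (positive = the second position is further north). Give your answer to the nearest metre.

ΔN = -429 m

Δφ = -11.72201° − -11.71815° = -0.00386°; Δλ = 7.79034° − 7.79354° = -0.00320°.
ΔN = Δφ × 111100 = -428.8 m; ΔE = Δλ × 111100 × cos(-11.71815°) = -0.00320 × 111100 × 0.979159 = -348.1 m.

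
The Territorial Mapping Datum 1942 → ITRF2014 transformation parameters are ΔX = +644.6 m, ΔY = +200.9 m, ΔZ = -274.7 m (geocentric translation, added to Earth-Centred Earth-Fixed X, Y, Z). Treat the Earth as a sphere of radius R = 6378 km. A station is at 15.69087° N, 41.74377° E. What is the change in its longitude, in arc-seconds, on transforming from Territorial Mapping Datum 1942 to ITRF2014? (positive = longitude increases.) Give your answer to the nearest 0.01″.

sin φ = 0.270447, cos φ = 0.962735, sin λ = 0.665801, cos λ = 0.746130.
East component: ΔE = −sin λ·ΔX + cos λ·ΔY = −(0.665801)(644.6) + (0.746130)(200.9) = -279.28 m.
1° of latitude spans πR/180 = 111317 m; at latitude φ, 1° of longitude spans that × cos φ = 107168.9 m, so Δλ = -279.28 / 107168.9 × 3600 = -9.381″.

Δλ = -9.38″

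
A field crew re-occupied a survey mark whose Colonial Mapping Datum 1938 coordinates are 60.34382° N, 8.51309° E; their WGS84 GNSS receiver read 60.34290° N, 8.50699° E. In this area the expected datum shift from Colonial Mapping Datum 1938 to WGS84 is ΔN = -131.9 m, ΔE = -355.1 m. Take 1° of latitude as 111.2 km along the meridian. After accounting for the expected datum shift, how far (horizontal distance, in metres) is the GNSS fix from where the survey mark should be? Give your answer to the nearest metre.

35 m

Observed coordinate differences: Δφ = -0.00092°, Δλ = -0.00610°.
Converting to metres (1° lat = 111200 m, cos φ = 0.494794): observed ΔN = -102.3 m, observed ΔE = -335.6 m.
Subtracting the expected shift leaves a residual of -102.3 − (-131.9) = 29.6 m north and -335.6 − (-355.1) = 19.5 m east.
Residual distance = √(29.6² + 19.5²) = 35.4 m.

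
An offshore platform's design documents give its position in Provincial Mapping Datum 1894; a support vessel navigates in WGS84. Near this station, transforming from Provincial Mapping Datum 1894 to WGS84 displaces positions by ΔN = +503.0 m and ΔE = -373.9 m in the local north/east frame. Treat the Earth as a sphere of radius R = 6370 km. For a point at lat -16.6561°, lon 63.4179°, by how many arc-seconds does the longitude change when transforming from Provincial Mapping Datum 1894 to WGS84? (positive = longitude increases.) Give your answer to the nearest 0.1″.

Δλ = -12.6″

At latitude -16.6561°, cos φ = 0.958042.
One radian of longitude at latitude φ spans R cos φ, so Δλ = ΔE / (R cos φ) = -373.9 / (6370000 × 0.958042) = -6.1268e-05 rad = -12.637″.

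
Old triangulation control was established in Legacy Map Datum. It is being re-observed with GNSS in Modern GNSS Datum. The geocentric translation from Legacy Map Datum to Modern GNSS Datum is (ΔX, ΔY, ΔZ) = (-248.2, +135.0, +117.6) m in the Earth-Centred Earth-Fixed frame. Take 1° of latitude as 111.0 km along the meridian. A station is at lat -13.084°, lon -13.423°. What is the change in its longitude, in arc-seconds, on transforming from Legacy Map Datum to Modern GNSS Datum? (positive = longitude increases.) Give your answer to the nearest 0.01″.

sin φ = -0.226379, cos φ = 0.974039, sin λ = -0.232138, cos λ = 0.972683.
East component: ΔE = −sin λ·ΔX + cos λ·ΔY = −(-0.232138)(-248.2) + (0.972683)(135.0) = 73.70 m.
1° of latitude spans 111000 m; at latitude φ, 1° of longitude spans that × cos φ = 108118.4 m, so Δλ = 73.70 / 108118.4 × 3600 = 2.454″.

Δλ = 2.45″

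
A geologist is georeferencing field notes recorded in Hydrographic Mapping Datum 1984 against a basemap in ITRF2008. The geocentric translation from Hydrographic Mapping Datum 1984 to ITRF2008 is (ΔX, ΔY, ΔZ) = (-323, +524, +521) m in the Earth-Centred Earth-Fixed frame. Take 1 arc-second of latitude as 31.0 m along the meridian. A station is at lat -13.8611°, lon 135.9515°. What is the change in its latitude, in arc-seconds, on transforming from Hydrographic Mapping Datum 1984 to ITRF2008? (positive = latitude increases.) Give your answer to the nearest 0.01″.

sin φ = -0.239569, cos φ = 0.970879, sin λ = 0.695267, cos λ = -0.718752.
North component: ΔN = −sin φ cos λ·ΔX − sin φ sin λ·ΔY + cos φ·ΔZ = −(-0.239569)(-0.718752)(-323) − (-0.239569)(0.695267)(524) + (0.970879)(521) = 648.73 m.
1° of latitude spans 3600 × 31.00 = 111600 m, so Δφ = 648.73 / 111600 × 3600 = 20.927″.

Δφ = 20.93″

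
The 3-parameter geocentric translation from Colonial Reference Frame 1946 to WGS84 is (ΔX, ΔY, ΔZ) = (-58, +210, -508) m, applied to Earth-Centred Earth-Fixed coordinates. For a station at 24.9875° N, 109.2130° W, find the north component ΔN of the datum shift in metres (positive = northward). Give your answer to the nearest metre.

ΔN = -385 m

The local north axis is (−sin φ cos λ, −sin φ sin λ, cos φ), giving ΔN = -8.063 + 83.767 − 460.451 = -384.75 m.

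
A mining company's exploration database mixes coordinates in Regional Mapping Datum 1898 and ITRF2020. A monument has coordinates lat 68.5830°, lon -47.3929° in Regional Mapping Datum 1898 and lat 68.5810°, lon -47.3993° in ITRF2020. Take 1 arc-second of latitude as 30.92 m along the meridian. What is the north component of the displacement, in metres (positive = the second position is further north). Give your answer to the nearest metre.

ΔN = -223 m

Δφ = 68.5810° − 68.5830° = -0.0020°; Δλ = -47.3993° − -47.3929° = -0.0064°.
1° of latitude = 3600 × 30.92 = 111312 m.
ΔN = Δφ × 111312 = -222.6 m; ΔE = Δλ × 111312 × cos(68.5830°) = -0.0064 × 111312 × 0.365153 = -260.1 m.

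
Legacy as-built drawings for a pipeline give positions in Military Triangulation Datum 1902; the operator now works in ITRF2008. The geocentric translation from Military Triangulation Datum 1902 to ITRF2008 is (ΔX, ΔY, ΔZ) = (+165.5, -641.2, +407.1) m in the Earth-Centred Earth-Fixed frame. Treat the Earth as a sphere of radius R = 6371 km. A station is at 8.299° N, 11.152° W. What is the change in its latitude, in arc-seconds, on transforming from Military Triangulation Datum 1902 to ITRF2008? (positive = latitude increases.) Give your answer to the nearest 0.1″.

Δφ = 11.7″

sin φ = 0.144339, cos φ = 0.989528, sin λ = -0.193412, cos λ = 0.981118.
North component: ΔN = −sin φ cos λ·ΔX − sin φ sin λ·ΔY + cos φ·ΔZ = −(0.144339)(0.981118)(165.5) − (0.144339)(-0.193412)(-641.2) + (0.989528)(407.1) = 361.50 m.
1° of latitude spans πR/180 = 111195 m, so Δφ = 361.50 / 111195 × 3600 = 11.704″.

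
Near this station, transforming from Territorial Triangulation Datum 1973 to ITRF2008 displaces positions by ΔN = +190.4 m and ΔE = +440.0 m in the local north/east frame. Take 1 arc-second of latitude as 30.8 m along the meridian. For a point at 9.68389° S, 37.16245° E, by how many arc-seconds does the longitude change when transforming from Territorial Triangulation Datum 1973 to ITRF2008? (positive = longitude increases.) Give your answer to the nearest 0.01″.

At latitude -9.68389°, cos φ = 0.985751.
1″ of longitude at this latitude = 30.80 × cos φ = 30.3611 m, so Δλ = 440.0 / 30.3611 = 14.492″.

Δλ = 14.49″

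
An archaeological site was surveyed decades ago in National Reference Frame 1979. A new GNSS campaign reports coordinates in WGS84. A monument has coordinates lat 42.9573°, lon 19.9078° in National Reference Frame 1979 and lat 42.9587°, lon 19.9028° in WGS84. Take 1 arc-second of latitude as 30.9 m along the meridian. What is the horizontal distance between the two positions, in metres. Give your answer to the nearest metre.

436 m

Δφ = 42.9587° − 42.9573° = +0.0014°; Δλ = 19.9028° − 19.9078° = -0.0050°.
1° of latitude = 3600 × 30.90 = 111240 m.
ΔN = Δφ × 111240 = 155.7 m; ΔE = Δλ × 111240 × cos(42.9573°) = -0.0050 × 111240 × 0.731862 = -407.1 m.
Distance = √(ΔE² + ΔN²) = √((-407.1)² + 155.7²) = 435.8 m.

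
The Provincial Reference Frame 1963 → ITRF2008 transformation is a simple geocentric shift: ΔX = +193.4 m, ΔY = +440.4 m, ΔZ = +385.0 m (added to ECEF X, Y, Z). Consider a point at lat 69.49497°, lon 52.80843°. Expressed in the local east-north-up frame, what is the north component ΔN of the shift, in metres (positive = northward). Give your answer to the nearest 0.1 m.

ΔN = -303.2 m

The local north axis is (−sin φ cos λ, −sin φ sin λ, cos φ), giving ΔN = -109.500 − 328.603 + 134.862 = -303.24 m.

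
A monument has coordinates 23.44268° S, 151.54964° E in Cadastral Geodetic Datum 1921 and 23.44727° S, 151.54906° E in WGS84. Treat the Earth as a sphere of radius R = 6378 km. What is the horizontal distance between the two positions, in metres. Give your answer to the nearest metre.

Δφ = -23.44727° − -23.44268° = -0.00459°; Δλ = 151.54906° − 151.54964° = -0.00058°.
1° along a meridian = πR/180 = 111317 m.
ΔN = Δφ × 111317 = -510.9 m; ΔE = Δλ × 111317 × cos(-23.44268°) = -0.00058 × 111317 × 0.917459 = -59.2 m.
Distance = √(ΔE² + ΔN²) = √((-59.2)² + (-510.9)²) = 514.4 m.

514 m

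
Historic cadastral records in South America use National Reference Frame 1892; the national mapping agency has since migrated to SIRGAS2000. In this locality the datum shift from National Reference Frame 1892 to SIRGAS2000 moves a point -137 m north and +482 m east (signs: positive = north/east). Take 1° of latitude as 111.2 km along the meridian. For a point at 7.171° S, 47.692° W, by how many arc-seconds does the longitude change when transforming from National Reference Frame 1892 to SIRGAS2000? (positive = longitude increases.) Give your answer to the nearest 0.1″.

Δλ = 15.7″

At latitude -7.171°, cos φ = 0.992178.
1° of longitude at this latitude = 111.2 × cos φ = 110.33 km, so Δλ = 482.0 / 110330.2 = 0.0043687° = 15.727″.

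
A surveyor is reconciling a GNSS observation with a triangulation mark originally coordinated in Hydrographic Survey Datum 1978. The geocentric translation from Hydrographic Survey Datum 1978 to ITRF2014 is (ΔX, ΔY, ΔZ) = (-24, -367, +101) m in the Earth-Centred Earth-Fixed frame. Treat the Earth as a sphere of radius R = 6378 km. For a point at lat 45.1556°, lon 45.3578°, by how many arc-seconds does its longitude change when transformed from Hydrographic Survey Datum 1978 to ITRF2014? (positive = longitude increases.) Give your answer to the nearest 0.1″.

sin φ = 0.709024, cos φ = 0.705184, sin λ = 0.711509, cos λ = 0.702677.
East component: ΔE = −sin λ·ΔX + cos λ·ΔY = −(0.711509)(-24) + (0.702677)(-367) = -240.81 m.
1° of latitude spans πR/180 = 111317 m; at latitude φ, 1° of longitude spans that × cos φ = 78499.0 m, so Δλ = -240.81 / 78499.0 × 3600 = -11.043″.

Δλ = -11.0″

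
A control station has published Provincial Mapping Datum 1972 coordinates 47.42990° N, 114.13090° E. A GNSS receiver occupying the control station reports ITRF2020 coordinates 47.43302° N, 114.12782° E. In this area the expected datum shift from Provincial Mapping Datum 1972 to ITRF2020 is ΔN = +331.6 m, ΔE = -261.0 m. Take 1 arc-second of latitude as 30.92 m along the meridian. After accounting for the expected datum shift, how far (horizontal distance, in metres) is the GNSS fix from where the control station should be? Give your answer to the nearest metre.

Observed coordinate differences: Δφ = +0.00312°, Δλ = -0.00308°.
Converting to metres (1° lat = 111312 m, cos φ = 0.676492): observed ΔN = 347.3 m, observed ΔE = -231.9 m.
Subtracting the expected shift leaves a residual of 347.3 − (331.6) = 15.7 m north and -231.9 − (-261.0) = 29.1 m east.
Residual distance = √(15.7² + 29.1²) = 33.0 m.

33 m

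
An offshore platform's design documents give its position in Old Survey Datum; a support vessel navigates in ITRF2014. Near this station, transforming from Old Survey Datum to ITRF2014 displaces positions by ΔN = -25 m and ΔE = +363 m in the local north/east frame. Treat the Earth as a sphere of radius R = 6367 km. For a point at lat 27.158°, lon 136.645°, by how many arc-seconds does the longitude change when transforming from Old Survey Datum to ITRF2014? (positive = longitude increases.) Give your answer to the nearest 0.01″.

At latitude 27.158°, cos φ = 0.889751.
One radian of longitude at latitude φ spans R cos φ, so Δλ = ΔE / (R cos φ) = 363.0 / (6367000 × 0.889751) = 6.4077e-05 rad = 13.217″.

Δλ = 13.22″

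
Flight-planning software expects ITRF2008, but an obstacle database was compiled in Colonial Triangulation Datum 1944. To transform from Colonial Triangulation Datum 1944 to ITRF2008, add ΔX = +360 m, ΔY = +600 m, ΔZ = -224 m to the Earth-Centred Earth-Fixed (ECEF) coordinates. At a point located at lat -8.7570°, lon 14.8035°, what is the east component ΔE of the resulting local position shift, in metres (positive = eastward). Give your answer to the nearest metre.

The local east axis at (φ, λ) is (−sin λ, cos λ, 0), so ΔE = −sin(14.8035°)·360 + cos(14.8035°)·600 = 488.10 m.

ΔE = 488 m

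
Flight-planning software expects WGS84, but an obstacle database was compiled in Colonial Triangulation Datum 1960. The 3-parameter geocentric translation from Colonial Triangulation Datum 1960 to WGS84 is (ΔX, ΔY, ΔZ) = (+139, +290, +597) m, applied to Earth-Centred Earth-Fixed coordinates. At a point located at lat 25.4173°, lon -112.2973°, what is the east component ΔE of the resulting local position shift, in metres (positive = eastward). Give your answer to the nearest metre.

ΔE = 19 m

The local east axis at (φ, λ) is (−sin λ, cos λ, 0), so ΔE = −sin(-112.2973°)·139 + cos(-112.2973°)·290 = 18.58 m.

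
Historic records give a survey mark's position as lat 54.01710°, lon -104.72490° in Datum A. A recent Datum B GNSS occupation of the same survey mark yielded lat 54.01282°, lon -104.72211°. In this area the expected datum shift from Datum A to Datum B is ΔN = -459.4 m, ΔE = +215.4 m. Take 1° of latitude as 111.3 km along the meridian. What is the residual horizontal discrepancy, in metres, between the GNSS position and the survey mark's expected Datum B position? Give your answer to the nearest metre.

37 m

Observed coordinate differences: Δφ = -0.00428°, Δλ = +0.00279°.
Converting to metres (1° lat = 111300 m, cos φ = 0.587544): observed ΔN = -476.4 m, observed ΔE = 182.4 m.
Subtracting the expected shift leaves a residual of -476.4 − (-459.4) = -17.0 m north and 182.4 − (215.4) = -33.0 m east.
Residual distance = √((-17.0)² + (-33.0)²) = 37.1 m.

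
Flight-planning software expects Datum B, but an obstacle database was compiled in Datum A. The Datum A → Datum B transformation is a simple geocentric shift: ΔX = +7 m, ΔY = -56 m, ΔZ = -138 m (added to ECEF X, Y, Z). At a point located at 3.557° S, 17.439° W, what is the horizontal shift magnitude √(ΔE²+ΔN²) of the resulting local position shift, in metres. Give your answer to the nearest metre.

146 m

At φ = -3.557°, λ = -17.439°: sin φ = -0.062041, cos φ = 0.998074, sin λ = -0.299690, cos λ = 0.954037.
ΔE = −sin λ·ΔX + cos λ·ΔY = −(-0.299690)·(7) + (0.954037)·(-56) = -51.33 m.
ΔN = −sin φ cos λ·ΔX − sin φ sin λ·ΔY + cos φ·ΔZ = −(-0.062041)(0.954037)(7) − (-0.062041)(-0.299690)(-56) + (0.998074)(-138) = -136.28 m.
Horizontal magnitude = √(ΔE² + ΔN²) = √((-51.33)² + (-136.28)²) = 145.62 m.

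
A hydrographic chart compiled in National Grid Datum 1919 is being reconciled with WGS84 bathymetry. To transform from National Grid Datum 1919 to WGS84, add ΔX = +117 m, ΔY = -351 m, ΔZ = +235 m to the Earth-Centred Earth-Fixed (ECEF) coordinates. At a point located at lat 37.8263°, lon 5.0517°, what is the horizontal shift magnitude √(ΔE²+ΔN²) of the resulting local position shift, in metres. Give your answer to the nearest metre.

384 m

At φ = 37.8263°, λ = 5.0517°: sin φ = 0.613270, cos φ = 0.789874, sin λ = 0.088055, cos λ = 0.996116.
ΔE = −sin λ·ΔX + cos λ·ΔY = −(0.088055)·(117) + (0.996116)·(-351) = -359.94 m.
ΔN = −sin φ cos λ·ΔX − sin φ sin λ·ΔY + cos φ·ΔZ = −(0.613270)(0.996116)(117) − (0.613270)(0.088055)(-351) + (0.789874)(235) = 133.10 m.
Horizontal magnitude = √(ΔE² + ΔN²) = √((-359.94)² + 133.10²) = 383.76 m.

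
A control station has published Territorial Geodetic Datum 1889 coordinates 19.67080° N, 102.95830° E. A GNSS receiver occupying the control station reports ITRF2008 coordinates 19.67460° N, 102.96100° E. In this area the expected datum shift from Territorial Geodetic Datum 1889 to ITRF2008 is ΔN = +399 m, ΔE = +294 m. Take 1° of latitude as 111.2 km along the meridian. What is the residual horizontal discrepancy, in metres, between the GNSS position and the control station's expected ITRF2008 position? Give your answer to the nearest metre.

26 m

Observed coordinate differences: Δφ = +0.00380°, Δλ = +0.00270°.
Converting to metres (1° lat = 111200 m, cos φ = 0.941642): observed ΔN = 422.6 m, observed ΔE = 282.7 m.
Subtracting the expected shift leaves a residual of 422.6 − (399) = 23.6 m north and 282.7 − (294) = -11.3 m east.
Residual distance = √(23.6² + (-11.3)²) = 26.1 m.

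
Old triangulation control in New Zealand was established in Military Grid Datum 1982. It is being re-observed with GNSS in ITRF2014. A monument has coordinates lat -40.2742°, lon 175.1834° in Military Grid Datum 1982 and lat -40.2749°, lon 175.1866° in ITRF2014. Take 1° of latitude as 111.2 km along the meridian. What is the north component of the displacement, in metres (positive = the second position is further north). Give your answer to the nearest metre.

ΔN = -78 m

Δφ = -40.2749° − -40.2742° = -0.0007°; Δλ = 175.1866° − 175.1834° = +0.0032°.
ΔN = Δφ × 111200 = -77.8 m; ΔE = Δλ × 111200 × cos(-40.2742°) = +0.0032 × 111200 × 0.762959 = 271.5 m.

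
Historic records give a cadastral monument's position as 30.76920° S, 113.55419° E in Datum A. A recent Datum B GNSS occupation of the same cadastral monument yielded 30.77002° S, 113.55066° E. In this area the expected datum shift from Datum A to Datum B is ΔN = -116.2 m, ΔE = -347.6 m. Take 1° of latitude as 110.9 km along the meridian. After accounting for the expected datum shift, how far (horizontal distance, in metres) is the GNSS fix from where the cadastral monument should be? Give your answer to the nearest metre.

Observed coordinate differences: Δφ = -0.00082°, Δλ = -0.00353°.
Converting to metres (1° lat = 110900 m, cos φ = 0.859235): observed ΔN = -90.9 m, observed ΔE = -336.4 m.
Subtracting the expected shift leaves a residual of -90.9 − (-116.2) = 25.3 m north and -336.4 − (-347.6) = 11.2 m east.
Residual distance = √(25.3² + 11.2²) = 27.6 m.

28 m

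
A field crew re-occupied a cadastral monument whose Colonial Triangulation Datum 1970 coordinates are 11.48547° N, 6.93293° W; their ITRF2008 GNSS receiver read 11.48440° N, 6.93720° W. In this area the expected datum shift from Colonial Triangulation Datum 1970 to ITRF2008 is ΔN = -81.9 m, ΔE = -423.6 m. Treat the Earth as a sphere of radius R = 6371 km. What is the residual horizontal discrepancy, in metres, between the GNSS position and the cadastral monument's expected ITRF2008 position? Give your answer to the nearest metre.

Observed coordinate differences: Δφ = -0.00107°, Δλ = -0.00427°.
Converting to metres (1° lat = 111195 m, cos φ = 0.979975): observed ΔN = -119.0 m, observed ΔE = -465.3 m.
Subtracting the expected shift leaves a residual of -119.0 − (-81.9) = -37.1 m north and -465.3 − (-423.6) = -41.7 m east.
Residual distance = √((-37.1)² + (-41.7)²) = 55.8 m.

56 m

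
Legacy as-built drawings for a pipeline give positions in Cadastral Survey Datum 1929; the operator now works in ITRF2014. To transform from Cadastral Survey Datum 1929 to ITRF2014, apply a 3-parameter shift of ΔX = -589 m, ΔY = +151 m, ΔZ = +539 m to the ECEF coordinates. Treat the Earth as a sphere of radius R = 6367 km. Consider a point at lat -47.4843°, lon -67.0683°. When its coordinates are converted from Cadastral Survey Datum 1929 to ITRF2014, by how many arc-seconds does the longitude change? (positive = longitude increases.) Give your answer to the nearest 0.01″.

Δλ = -23.18″

sin φ = -0.737092, cos φ = 0.675792, sin λ = -0.920970, cos λ = 0.389634.
East component: ΔE = −sin λ·ΔX + cos λ·ΔY = −(-0.920970)(-589) + (0.389634)(151) = -483.62 m.
1° of latitude spans πR/180 = 111125 m; at latitude φ, 1° of longitude spans that × cos φ = 75097.5 m, so Δλ = -483.62 / 75097.5 × 3600 = -23.183″.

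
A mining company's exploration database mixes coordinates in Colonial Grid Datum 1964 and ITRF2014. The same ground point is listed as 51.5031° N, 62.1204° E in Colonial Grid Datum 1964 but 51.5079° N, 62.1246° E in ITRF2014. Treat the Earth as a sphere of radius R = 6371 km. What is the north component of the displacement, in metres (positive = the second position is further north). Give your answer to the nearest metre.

ΔN = 534 m

Δφ = 51.5079° − 51.5031° = +0.0048°; Δλ = 62.1246° − 62.1204° = +0.0042°.
1° along a meridian = πR/180 = 111195 m.
ΔN = Δφ × 111195 = 533.7 m; ΔE = Δλ × 111195 × cos(51.5031°) = +0.0042 × 111195 × 0.622472 = 290.7 m.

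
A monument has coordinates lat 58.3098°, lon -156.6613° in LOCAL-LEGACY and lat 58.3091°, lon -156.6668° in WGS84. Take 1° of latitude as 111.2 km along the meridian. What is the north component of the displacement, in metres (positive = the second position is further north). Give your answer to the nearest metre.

Δφ = 58.3091° − 58.3098° = -0.0007°; Δλ = -156.6668° − -156.6613° = -0.0055°.
ΔN = Δφ × 111200 = -77.8 m; ΔE = Δλ × 111200 × cos(58.3098°) = -0.0055 × 111200 × 0.525326 = -321.3 m.

ΔN = -78 m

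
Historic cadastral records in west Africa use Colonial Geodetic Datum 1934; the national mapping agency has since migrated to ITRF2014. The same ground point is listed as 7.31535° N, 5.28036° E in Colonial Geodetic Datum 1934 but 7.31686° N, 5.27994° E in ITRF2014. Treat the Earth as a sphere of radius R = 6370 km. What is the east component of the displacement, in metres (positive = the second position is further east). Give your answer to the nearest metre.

Δφ = 7.31686° − 7.31535° = +0.00151°; Δλ = 5.27994° − 5.28036° = -0.00042°.
1° along a meridian = πR/180 = 111177 m.
ΔN = Δφ × 111177 = 167.9 m; ΔE = Δλ × 111177 × cos(7.31535°) = -0.00042 × 111177 × 0.991860 = -46.3 m.

ΔE = -46 m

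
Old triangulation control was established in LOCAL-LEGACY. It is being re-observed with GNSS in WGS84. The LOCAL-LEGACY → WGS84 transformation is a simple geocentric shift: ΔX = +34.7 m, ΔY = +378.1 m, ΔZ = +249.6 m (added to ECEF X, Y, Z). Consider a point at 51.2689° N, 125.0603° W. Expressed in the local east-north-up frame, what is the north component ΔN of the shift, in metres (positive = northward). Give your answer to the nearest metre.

At φ = 51.2689°, λ = -125.0603°: sin φ = 0.780091, cos φ = 0.625666, sin λ = -0.818548, cos λ = -0.574438.
ΔN = −sin φ cos λ·ΔX − sin φ sin λ·ΔY + cos φ·ΔZ = −(0.780091)(-0.574438)(34.7) − (0.780091)(-0.818548)(378.1) + (0.625666)(249.6) = 413.15 m.

ΔN = 413 m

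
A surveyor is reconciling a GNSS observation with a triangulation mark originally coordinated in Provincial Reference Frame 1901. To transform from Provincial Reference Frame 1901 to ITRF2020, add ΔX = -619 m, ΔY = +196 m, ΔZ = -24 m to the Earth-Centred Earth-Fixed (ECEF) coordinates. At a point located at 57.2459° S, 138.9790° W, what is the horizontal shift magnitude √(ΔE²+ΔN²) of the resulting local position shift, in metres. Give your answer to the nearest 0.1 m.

The local east axis at (φ, λ) is (−sin λ, cos λ, 0), so ΔE = −sin(-138.9790°)·(-619) + cos(-138.9790°)·196 = -554.15 m.
The local north axis is (−sin φ cos λ, −sin φ sin λ, cos φ), giving ΔN = 392.761 − 108.188 − 12.985 = 271.59 m.
Horizontal magnitude = √(ΔE² + ΔN²) = √((-554.15)² + 271.59²) = 617.12 m.

617.1 m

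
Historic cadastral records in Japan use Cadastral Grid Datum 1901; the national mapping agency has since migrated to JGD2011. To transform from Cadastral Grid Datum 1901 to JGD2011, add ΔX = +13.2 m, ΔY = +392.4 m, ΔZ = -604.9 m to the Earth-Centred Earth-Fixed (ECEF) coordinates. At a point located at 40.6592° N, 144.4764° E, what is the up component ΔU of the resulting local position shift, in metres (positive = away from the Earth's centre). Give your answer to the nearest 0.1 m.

ΔU = -229.3 m

The local up (radial) axis is (cos φ cos λ, cos φ sin λ, sin φ), giving ΔU = -8.150 + 172.960 − 394.128 = -229.32 m.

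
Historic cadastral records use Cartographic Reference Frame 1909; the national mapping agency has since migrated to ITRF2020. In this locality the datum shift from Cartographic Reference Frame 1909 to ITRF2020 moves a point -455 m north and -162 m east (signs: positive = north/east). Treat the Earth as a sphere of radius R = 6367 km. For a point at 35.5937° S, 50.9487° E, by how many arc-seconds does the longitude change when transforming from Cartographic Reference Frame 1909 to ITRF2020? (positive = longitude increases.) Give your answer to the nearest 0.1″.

At latitude -35.5937°, cos φ = 0.813165.
One radian of longitude at latitude φ spans R cos φ, so Δλ = ΔE / (R cos φ) = -162.0 / (6367000 × 0.813165) = -3.1290e-05 rad = -6.454″.

Δλ = -6.5″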